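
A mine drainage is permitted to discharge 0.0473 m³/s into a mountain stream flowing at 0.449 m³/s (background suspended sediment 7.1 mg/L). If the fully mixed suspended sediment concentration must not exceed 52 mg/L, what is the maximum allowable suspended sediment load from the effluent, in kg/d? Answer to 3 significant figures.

1950 kg/d

Mass balance at the limit: 0.4490·7.100 + 0.04730·Cₑ = 0.4963·52 → Cₑ = 478.2 mg/L.
Load = 0.04730 m³/s × 478.2 g/m³ × 86 400 s/d = 1954 kg/d.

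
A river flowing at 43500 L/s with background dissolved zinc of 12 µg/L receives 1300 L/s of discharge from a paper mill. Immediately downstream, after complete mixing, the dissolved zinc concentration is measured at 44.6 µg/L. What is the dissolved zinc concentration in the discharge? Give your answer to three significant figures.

Mass balance: 43500·12.00 + 1300·Cₑ = 44800·44.60
→ Cₑ = (44800·44.60 − 43500·12.00) / 1300 = 1135 µg/L.

1140 µg/L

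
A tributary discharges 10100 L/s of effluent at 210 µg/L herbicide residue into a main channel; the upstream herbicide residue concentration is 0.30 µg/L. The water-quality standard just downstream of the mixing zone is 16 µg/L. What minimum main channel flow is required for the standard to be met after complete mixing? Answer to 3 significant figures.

Set C_mix = 16: (Q·0.3000 + 10100·210.0) / (Q + 10100) = 16
→ Q = 10100·(210.0 − 16)/(16 − 0.3000) = 124800 L/s.

125000 L/s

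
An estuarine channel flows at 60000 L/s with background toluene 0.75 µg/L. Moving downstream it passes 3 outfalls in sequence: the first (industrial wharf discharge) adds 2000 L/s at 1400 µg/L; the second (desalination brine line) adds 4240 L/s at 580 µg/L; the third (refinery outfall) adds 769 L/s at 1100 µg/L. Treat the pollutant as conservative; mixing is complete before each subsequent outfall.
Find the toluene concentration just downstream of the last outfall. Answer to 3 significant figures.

91.8 µg/L

Below outfall 1: Q → 62000 L/s, C = (60000·0.7500 + 2000·1400)/62000 = 45.89 µg/L.
Below outfall 2: Q → 66240 L/s, C = (62000·45.89 + 4240·580.0)/66240 = 80.08 µg/L.
Below outfall 3: Q → 67010 L/s, C = (66240·80.08 + 769.0·1100)/67010 = 91.78 µg/L.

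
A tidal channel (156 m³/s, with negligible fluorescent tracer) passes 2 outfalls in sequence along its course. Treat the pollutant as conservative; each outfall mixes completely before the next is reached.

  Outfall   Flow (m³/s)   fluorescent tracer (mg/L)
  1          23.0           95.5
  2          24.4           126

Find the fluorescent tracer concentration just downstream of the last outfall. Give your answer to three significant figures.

Below outfall 1: Q → 179.0 m³/s, C = (156.0·0 + 23.00·95.50)/179.0 = 12.27 mg/L.
Below outfall 2: Q → 203.4 m³/s, C = (179.0·12.27 + 24.40·126.0)/203.4 = 25.91 mg/L.

25.9 mg/L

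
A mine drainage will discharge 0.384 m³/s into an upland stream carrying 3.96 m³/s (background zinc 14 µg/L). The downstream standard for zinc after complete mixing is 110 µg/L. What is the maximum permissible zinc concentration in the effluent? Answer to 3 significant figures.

1100 µg/L

At the limit, (Qr·Cr + Qe·Cₑ)/(Qr + Qe) = 110:
Cₑ = (4.344·110 − 3.960·14.00) / 0.3840 = 1100 µg/L.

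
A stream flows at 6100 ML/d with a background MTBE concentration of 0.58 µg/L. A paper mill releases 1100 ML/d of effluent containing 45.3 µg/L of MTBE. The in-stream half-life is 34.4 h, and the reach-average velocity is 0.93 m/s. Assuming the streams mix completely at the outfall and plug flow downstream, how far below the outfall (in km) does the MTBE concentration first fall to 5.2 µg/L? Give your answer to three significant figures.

Mass balance: C = (6100·0.5800 + 1100·45.30) / 7200 = 53370/7200 = 7.412 µg/L.
Half-life 34.4 h → k = ln 2 / 34.4 = 0.02015 h⁻¹ = 0.4836 d⁻¹.
Set 7.412·exp(−k·t) = 5.2 → t = ln(7.412/5.2)/k = 63330 s = 17.59 h.
Distance = v·t = 0.93·63330 = 58900 m = 58.90 km.

58.9 km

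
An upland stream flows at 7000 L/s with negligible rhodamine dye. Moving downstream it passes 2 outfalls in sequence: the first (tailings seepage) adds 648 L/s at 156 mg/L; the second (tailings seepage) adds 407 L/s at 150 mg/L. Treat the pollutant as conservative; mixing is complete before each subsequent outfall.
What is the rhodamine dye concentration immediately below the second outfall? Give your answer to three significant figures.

20.1 mg/L

Below outfall 1: Q → 7648 L/s, C = (7000·0 + 648.0·156.0)/7648 = 13.22 mg/L.
Below outfall 2: Q → 8055 L/s, C = (7648·13.22 + 407.0·150.0)/8055 = 20.13 mg/L.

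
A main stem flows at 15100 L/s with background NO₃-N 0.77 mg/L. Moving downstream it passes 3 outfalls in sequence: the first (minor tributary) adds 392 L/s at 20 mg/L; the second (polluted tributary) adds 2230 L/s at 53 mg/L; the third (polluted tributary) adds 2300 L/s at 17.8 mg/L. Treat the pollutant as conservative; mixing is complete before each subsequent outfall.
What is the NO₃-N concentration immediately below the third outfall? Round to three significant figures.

8.92 mg/L

Below outfall 1: Q → 15490 L/s, C = (15100·0.7700 + 392.0·20.00)/15490 = 1.257 mg/L.
Below outfall 2: Q → 17720 L/s, C = (15490·1.257 + 2230·53.00)/17720 = 7.768 mg/L.
Below outfall 3: Q → 20020 L/s, C = (17720·7.768 + 2300·17.80)/20020 = 8.920 mg/L.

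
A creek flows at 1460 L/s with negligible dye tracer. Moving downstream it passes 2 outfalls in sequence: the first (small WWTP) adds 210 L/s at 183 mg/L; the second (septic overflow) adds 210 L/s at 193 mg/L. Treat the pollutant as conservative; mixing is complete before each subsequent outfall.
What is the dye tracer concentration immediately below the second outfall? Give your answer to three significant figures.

Outfall 1: combined Q = 1670 L/s; C = (1460·0 + 210.0·183.0)/1670 = 23.01 mg/L.
Outfall 2: combined Q = 1880 L/s; C = (1670·23.01 + 210.0·193.0)/1880 = 42.00 mg/L.

42.0 mg/L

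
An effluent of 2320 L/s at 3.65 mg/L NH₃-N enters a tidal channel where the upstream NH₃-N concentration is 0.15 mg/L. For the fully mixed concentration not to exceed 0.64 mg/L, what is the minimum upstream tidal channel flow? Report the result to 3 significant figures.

14300 L/s

Set C_mix = 0.64: (Q·0.1500 + 2320·3.650) / (Q + 2320) = 0.64
→ Q = 2320·(3.650 − 0.64)/(0.64 − 0.1500) = 14250 L/s.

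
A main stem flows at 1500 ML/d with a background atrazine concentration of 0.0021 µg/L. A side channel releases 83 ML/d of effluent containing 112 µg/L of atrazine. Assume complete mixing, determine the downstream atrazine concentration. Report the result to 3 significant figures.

Mass balance: C = (1500·0.002100 + 83.00·112.0) / 1583 = 9299/1583 = 5.874 µg/L.

5.87 µg/L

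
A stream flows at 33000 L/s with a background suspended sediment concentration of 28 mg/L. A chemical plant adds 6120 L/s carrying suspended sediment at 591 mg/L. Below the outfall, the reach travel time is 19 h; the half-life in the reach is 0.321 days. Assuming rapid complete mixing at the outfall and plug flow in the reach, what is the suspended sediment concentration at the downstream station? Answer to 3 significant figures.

21.0 mg/L

Flow-weighted average: C = (33000·28.00 + 6120·591.0) / 39120 = 4541000/39120 = 116.1 mg/L.
Half-life 0.321 d → k = ln 2 / 0.321 = 2.159 d⁻¹.
After decay, C = 116.1 × e^(−kt) = 116.1 × 0.1810 = 21.01 mg/L.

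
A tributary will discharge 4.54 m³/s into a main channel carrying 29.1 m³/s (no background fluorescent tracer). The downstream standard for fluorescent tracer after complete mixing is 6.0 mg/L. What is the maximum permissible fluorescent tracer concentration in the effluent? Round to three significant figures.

44.5 mg/L

At the limit, (Qr·Cr + Qe·Cₑ)/(Qr + Qe) = 6.0:
Cₑ = (33.64·6.0 − 29.10·0) / 4.540 = 44.46 mg/L.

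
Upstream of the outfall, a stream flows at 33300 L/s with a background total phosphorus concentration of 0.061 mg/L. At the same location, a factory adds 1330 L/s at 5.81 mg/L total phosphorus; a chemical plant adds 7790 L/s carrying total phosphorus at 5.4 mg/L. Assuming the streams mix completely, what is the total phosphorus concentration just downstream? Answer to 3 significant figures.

Mixed concentration C = ΣQC/ΣQ = (33300·0.06100 + 1330·5.810 + 7790·5.400) / 42420 = 51820/42420 = 1.222 mg/L.

1.22 mg/L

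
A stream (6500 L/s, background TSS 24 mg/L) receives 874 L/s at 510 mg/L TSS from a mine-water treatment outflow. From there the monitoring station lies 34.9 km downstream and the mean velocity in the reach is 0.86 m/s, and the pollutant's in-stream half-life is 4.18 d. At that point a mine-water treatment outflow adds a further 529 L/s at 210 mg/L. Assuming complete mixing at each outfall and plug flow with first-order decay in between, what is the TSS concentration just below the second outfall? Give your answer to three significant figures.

84.5 mg/L

Conservation of mass: C = (6500·24.00 + 874.0·510.0) / 7374 = 601700/7374 = 81.60 mg/L; combined flow 7374 L/s.
Travel time t = 34.9·1000 / 0.86 = 40580 s = 11.27 h.
Half-life 4.18 d → k = ln 2 / 4.18 = 0.1658 d⁻¹.
After decay, C = 81.60 × e^(−kt) = 81.60 × 0.9251 = 75.49 mg/L.
At the second outfall, C = (7374·75.49 + 529.0·210.0) / (7374 + 529.0) = 84.49 mg/L.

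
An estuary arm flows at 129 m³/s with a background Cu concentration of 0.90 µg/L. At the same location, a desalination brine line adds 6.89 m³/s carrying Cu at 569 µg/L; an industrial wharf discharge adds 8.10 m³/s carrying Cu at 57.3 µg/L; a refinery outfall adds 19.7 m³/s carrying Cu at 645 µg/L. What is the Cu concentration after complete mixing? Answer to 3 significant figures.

105 µg/L

Conservation of mass: C = (129.0·0.9000 + 6.890·569.0 + 8.100·57.30 + 19.70·645.0) / 163.7 = 17210/163.7 = 105.1 µg/L.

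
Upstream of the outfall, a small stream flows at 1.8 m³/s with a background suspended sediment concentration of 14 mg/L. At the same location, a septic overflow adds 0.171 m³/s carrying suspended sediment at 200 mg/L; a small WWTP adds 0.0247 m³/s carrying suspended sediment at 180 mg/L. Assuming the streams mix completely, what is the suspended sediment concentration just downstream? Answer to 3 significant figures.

32.0 mg/L

Mass balance: C = (1.800·14.00 + 0.1710·200.0 + 0.02470·180.0) / 1.996 = 63.85/1.996 = 31.99 mg/L.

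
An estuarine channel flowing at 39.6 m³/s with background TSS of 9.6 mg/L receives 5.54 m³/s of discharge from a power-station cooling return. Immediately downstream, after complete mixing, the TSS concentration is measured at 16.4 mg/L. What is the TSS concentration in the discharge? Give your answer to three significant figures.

Mass balance: 39.60·9.600 + 5.540·Cₑ = 45.14·16.40
→ Cₑ = (45.14·16.40 − 39.60·9.600) / 5.540 = 65.01 mg/L.

65.0 mg/L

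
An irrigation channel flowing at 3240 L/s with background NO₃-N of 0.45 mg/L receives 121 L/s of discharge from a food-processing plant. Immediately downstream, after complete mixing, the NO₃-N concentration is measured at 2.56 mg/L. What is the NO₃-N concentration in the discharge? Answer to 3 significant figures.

59.1 mg/L

Mass balance: 3240·0.4500 + 121.0·Cₑ = 3361·2.560
→ Cₑ = (3361·2.560 − 3240·0.4500) / 121.0 = 59.06 mg/L.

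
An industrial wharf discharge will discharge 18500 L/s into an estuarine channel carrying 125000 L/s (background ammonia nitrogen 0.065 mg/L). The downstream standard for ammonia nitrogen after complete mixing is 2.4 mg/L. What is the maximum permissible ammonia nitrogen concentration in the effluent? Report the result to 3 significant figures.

18.2 mg/L

At the limit, (Qr·Cr + Qe·Cₑ)/(Qr + Qe) = 2.4:
Cₑ = (143500·2.4 − 125000·0.06500) / 18500 = 18.18 mg/L.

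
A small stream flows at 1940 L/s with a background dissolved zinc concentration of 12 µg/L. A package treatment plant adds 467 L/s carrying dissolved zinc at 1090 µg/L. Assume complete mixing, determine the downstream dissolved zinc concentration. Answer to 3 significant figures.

Conservation of mass: C = (1940·12.00 + 467.0·1090) / 2407 = 532300/2407 = 221.2 µg/L.

221 µg/L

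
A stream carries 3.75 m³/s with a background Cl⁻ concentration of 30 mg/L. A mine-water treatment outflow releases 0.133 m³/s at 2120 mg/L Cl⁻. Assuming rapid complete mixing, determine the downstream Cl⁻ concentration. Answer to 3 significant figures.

102 mg/L

Mixed concentration C = ΣQC/ΣQ = (3.750·30.00 + 0.1330·2120) / 3.883 = 394.5/3.883 = 101.6 mg/L.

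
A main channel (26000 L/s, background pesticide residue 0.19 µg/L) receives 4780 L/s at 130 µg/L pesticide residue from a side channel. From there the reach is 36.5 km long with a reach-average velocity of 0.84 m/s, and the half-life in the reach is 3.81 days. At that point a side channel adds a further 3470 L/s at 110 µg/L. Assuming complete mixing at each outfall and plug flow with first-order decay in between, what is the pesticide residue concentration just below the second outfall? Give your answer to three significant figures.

Mass balance: C = (26000·0.1900 + 4780·130.0) / 30780 = 626300/30780 = 20.35 µg/L; combined flow 30780 L/s.
Travel time t = 36.5·1000 / 0.84 = 43450 s = 12.07 h.
Half-life 3.81 d → k = ln 2 / 3.81 = 0.1819 d⁻¹.
First-order decay: C = 20.35·exp(−k·t) = 20.35·0.9126 = 18.57 µg/L.
At the second outfall, C = (30780·18.57 + 3470·110.0) / (30780 + 3470) = 27.83 µg/L.

27.8 µg/L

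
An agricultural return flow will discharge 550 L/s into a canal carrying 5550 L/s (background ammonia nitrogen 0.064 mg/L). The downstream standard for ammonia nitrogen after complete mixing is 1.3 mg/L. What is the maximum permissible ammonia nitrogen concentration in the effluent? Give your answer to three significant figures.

13.8 mg/L

At the limit, (Qr·Cr + Qe·Cₑ)/(Qr + Qe) = 1.3:
Cₑ = (6100·1.3 − 5550·0.06400) / 550.0 = 13.77 mg/L.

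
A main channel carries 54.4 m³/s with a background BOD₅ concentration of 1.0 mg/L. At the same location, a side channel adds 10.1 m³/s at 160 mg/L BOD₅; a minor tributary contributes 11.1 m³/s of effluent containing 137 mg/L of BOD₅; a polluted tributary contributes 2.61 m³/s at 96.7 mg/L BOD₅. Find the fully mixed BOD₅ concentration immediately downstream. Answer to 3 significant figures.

44.0 mg/L

After mixing, C = (54.40·1.000 + 10.10·160.0 + 11.10·137.0 + 2.610·96.70) / 78.21 = 3443/78.21 = 44.03 mg/L.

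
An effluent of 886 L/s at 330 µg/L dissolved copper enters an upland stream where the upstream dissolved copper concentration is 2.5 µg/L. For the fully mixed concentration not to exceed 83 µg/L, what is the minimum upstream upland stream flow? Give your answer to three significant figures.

2720 L/s

Set C_mix = 83: (Q·2.500 + 886.0·330.0) / (Q + 886.0) = 83
→ Q = 886.0·(330.0 − 83)/(83 − 2.500) = 2719 L/s.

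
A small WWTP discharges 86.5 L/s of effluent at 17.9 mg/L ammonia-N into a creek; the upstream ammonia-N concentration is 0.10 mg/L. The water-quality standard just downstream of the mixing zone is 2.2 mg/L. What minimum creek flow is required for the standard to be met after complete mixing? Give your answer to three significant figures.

647 L/s

Set C_mix = 2.2: (Q·0.1000 + 86.50·17.90) / (Q + 86.50) = 2.2
→ Q = 86.50·(17.90 − 2.2)/(2.2 − 0.1000) = 646.7 L/s.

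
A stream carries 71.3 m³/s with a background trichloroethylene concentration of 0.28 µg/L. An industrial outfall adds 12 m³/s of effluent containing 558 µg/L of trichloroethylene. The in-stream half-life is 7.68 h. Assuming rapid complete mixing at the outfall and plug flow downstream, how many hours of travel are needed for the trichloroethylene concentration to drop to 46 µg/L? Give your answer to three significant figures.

6.22 h

Flow-weighted average: C = (71.30·0.2800 + 12.00·558.0) / 83.30 = 6716/83.30 = 80.62 µg/L.
Half-life 7.68 h → k = ln 2 / 7.68 = 0.09025 h⁻¹ = 2.166 d⁻¹.
80.62·exp(−k·t) = 46 → t = ln(80.62/46)/k = 22380 s = 6.218 h.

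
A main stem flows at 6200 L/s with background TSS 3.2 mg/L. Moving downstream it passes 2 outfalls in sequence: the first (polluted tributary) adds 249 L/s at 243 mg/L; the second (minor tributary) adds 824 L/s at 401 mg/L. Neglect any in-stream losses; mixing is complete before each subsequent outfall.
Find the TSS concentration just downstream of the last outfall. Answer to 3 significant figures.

After outfall 1: Q = 6200 + 249.0 = 6449 L/s; C = (6200·3.200 + 249.0·243.0)/6449 = 12.46 mg/L.
After outfall 2: Q = 6449 + 824.0 = 7273 L/s; C = (6449·12.46 + 824.0·401.0)/7273 = 56.48 mg/L.

56.5 mg/L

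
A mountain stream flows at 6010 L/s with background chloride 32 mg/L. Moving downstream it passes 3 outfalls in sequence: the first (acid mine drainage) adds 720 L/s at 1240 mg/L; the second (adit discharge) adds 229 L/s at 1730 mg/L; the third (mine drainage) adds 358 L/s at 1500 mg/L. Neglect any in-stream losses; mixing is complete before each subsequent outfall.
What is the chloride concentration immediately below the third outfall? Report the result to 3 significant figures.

After outfall 1: Q = 6010 + 720.0 = 6730 L/s; C = (6010·32.00 + 720.0·1240)/6730 = 161.2 mg/L.
After outfall 2: Q = 6730 + 229.0 = 6959 L/s; C = (6730·161.2 + 229.0·1730)/6959 = 212.9 mg/L.
After outfall 3: Q = 6959 + 358.0 = 7317 L/s; C = (6959·212.9 + 358.0·1500)/7317 = 275.8 mg/L.

276 mg/L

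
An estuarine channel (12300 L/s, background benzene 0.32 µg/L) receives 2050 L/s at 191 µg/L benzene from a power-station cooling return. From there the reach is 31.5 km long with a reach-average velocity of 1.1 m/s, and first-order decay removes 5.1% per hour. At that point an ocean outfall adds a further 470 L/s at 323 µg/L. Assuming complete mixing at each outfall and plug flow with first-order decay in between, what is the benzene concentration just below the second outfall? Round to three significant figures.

Mass balance: C = (12300·0.3200 + 2050·191.0) / 14350 = 395500/14350 = 27.56 µg/L; combined flow 14350 L/s.
Travel time t = 31.5·1000 / 1.1 = 28640 s = 7.955 h.
5.1%/h lost → k = −ln(1 − 0.051) = 0.05235 h⁻¹.
Applying C = C₀e^(−kt): 27.56 × 0.6594 = 18.17 µg/L.
At the second outfall, C = (14350·18.17 + 470.0·323.0) / (14350 + 470.0) = 27.84 µg/L.

27.8 µg/L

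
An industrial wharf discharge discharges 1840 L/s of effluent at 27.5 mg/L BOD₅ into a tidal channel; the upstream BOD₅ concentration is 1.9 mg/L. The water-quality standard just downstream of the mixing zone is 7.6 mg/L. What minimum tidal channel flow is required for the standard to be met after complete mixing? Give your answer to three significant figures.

6420 L/s

Set C_mix = 7.6: (Q·1.900 + 1840·27.50) / (Q + 1840) = 7.6
→ Q = 1840·(27.50 − 7.6)/(7.6 − 1.900) = 6424 L/s.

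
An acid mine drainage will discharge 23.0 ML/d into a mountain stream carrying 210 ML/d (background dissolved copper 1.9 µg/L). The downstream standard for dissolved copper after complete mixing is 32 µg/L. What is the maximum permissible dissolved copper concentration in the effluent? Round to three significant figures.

307 µg/L

At the limit, (Qr·Cr + Qe·Cₑ)/(Qr + Qe) = 32:
Cₑ = (233.0·32 − 210.0·1.900) / 23.00 = 306.8 µg/L.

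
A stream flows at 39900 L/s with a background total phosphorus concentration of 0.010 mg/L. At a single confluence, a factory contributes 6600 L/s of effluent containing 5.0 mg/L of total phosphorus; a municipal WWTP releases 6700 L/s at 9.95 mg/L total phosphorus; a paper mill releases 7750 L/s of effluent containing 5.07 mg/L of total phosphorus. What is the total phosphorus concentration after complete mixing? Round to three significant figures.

2.29 mg/L

Conservation of mass: C = (39900·0.01000 + 6600·5.000 + 6700·9.950 + 7750·5.070) / 60950 = 139400/60950 = 2.286 mg/L.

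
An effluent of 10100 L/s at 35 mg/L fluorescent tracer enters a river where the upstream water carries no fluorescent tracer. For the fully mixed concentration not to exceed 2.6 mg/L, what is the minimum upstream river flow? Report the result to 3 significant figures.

126000 L/s

Set C_mix = 2.6: (Q·0 + 10100·35.00) / (Q + 10100) = 2.6
→ Q = 10100·(35.00 − 2.6)/(2.6 − 0) = 125900 L/s.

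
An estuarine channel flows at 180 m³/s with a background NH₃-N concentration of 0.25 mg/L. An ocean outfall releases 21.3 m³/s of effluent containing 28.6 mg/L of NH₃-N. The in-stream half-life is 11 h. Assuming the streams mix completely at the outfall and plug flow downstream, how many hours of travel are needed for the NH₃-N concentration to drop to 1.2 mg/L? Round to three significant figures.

15.8 h

After mixing, C = (180.0·0.2500 + 21.30·28.60) / 201.3 = 654.2/201.3 = 3.250 mg/L.
Half-life 11 h → k = ln 2 / 11 = 0.06301 h⁻¹ = 1.512 d⁻¹.
3.250·exp(−k·t) = 1.2 → t = ln(3.250/1.2)/k = 56920 s = 15.81 h.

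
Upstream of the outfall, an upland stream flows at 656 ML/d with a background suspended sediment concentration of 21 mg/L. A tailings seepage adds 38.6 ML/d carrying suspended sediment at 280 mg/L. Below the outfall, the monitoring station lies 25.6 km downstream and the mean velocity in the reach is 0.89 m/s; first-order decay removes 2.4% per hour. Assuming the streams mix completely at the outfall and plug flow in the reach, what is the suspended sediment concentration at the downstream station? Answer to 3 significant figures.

Mass balance: C = (656.0·21.00 + 38.60·280.0) / 694.6 = 24580/694.6 = 35.39 mg/L.
Travel time t = 25.6·1000 / 0.89 = 28760 s = 7.990 h.
2.4%/h lost → k = −ln(1 − 0.024) = 0.02429 h⁻¹.
First-order decay: C = 35.39·exp(−k·t) = 35.39·0.8236 = 29.15 mg/L.

29.1 mg/L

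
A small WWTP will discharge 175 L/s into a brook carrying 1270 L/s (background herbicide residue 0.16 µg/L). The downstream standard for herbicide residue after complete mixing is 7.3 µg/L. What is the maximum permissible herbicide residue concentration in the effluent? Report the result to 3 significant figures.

59.1 µg/L

At the limit, (Qr·Cr + Qe·Cₑ)/(Qr + Qe) = 7.3:
Cₑ = (1445·7.3 − 1270·0.1600) / 175.0 = 59.12 µg/L.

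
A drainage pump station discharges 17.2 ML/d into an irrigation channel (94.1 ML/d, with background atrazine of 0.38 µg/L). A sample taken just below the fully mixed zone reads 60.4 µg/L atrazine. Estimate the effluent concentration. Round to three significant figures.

Mass balance: 94.10·0.3800 + 17.20·Cₑ = 111.3·60.40
→ Cₑ = (111.3·60.40 − 94.10·0.3800) / 17.20 = 388.8 µg/L.

389 µg/L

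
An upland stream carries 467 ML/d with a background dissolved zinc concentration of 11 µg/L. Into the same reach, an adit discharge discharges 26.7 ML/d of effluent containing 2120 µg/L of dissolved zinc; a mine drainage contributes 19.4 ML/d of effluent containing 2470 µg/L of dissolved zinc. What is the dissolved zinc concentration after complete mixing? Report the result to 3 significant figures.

214 µg/L

After mixing, C = (467.0·11.00 + 26.70·2120 + 19.40·2470) / 513.1 = 109700/513.1 = 213.7 µg/L.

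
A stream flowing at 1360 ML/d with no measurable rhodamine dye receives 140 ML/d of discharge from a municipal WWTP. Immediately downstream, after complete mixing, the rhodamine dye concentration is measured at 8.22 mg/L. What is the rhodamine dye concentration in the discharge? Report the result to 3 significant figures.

88.1 mg/L

Mass balance: 1360·0 + 140.0·Cₑ = 1500·8.220
→ Cₑ = (1500·8.220 − 1360·0) / 140.0 = 88.07 mg/L.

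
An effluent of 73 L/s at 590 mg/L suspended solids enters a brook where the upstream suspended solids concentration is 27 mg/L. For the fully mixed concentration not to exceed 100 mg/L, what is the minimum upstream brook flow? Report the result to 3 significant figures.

Set C_mix = 100: (Q·27.00 + 73.00·590.0) / (Q + 73.00) = 100
→ Q = 73.00·(590.0 − 100)/(100 − 27.00) = 490.0 L/s.

490 L/s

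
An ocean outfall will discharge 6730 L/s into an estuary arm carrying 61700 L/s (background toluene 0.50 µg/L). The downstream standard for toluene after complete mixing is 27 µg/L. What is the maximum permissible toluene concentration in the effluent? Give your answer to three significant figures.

At the limit, (Qr·Cr + Qe·Cₑ)/(Qr + Qe) = 27:
Cₑ = (68430·27 − 61700·0.5000) / 6730 = 269.9 µg/L.

270 µg/L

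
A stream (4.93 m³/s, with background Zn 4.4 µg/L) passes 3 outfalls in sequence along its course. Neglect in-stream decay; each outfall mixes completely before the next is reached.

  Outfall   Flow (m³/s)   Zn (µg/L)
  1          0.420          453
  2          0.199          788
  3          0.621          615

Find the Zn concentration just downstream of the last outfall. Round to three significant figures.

122 µg/L

Below outfall 1: Q → 5.350 m³/s, C = (4.930·4.400 + 0.4200·453.0)/5.350 = 39.62 µg/L.
Below outfall 2: Q → 5.549 m³/s, C = (5.350·39.62 + 0.1990·788.0)/5.549 = 66.46 µg/L.
Below outfall 3: Q → 6.170 m³/s, C = (5.549·66.46 + 0.6210·615.0)/6.170 = 121.7 µg/L.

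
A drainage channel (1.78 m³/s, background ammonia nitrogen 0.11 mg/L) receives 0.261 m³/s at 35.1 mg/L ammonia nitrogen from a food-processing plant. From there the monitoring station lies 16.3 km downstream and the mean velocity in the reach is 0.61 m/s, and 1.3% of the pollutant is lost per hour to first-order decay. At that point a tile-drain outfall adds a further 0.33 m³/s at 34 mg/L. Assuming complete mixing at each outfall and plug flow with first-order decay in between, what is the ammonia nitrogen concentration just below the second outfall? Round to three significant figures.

After mixing, C = (1.780·0.1100 + 0.2610·35.10) / 2.041 = 9.357/2.041 = 4.584 mg/L; combined flow 2.041 m³/s.
Travel time t = 16.3·1000 / 0.61 = 26720 s = 7.423 h.
1.3%/h lost → k = −ln(1 − 0.013) = 0.01309 h⁻¹.
Decay over the reach: 4.584·exp(−kt) = 4.584·0.9074 = 4.160 mg/L.
Second outfall: C = (2.041·4.160 + 0.3300·34.00)/2.371 = 8.313 mg/L.

8.31 mg/L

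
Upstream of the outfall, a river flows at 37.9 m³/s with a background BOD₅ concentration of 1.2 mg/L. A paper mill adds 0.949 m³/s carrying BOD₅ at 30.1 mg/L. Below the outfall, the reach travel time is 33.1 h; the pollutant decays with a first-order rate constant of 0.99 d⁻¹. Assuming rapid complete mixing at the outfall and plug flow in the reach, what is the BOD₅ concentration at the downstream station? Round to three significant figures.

0.487 mg/L

Mass balance: C = (37.90·1.200 + 0.9490·30.10) / 38.85 = 74.04/38.85 = 1.906 mg/L.
After decay, C = 1.906 × e^(−kt) = 1.906 × 0.2553 = 0.4866 mg/L.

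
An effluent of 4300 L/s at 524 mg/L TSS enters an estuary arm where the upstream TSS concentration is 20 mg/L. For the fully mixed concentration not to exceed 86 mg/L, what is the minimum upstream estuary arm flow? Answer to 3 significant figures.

Set C_mix = 86: (Q·20.00 + 4300·524.0) / (Q + 4300) = 86
→ Q = 4300·(524.0 − 86)/(86 − 20.00) = 28540 L/s.

28500 L/s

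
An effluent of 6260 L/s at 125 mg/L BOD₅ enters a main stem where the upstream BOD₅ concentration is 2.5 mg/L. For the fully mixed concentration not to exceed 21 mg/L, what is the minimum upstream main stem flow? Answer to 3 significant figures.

35200 L/s

Set C_mix = 21: (Q·2.500 + 6260·125.0) / (Q + 6260) = 21
→ Q = 6260·(125.0 − 21)/(21 − 2.500) = 35190 L/s.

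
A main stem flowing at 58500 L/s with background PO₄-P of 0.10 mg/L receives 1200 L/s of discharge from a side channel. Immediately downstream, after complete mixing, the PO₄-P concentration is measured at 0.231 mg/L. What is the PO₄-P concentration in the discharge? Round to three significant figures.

Mass balance: 58500·0.1000 + 1200·Cₑ = 59700·0.2310
→ Cₑ = (59700·0.2310 − 58500·0.1000) / 1200 = 6.617 mg/L.

6.62 mg/L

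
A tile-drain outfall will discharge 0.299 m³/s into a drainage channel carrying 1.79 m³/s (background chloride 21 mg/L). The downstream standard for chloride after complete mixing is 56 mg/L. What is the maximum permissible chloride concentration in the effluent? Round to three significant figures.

At the limit, (Qr·Cr + Qe·Cₑ)/(Qr + Qe) = 56:
Cₑ = (2.089·56 − 1.790·21.00) / 0.2990 = 265.5 mg/L.

266 mg/L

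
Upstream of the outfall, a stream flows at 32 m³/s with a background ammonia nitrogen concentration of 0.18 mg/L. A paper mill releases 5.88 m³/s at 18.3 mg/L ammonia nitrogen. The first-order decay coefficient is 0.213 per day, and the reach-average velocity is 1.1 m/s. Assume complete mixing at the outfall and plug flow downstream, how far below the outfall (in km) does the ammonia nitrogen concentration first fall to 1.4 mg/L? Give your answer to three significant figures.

339 km

Mixed concentration C = ΣQC/ΣQ = (32.00·0.1800 + 5.880·18.30) / 37.88 = 113.4/37.88 = 2.993 mg/L.
Set 2.993·exp(−k·t) = 1.4 → t = ln(2.993/1.4)/k = 308200 s = 85.60 h.
Distance = v·t = 1.1·308200 = 339000 m = 339.0 km.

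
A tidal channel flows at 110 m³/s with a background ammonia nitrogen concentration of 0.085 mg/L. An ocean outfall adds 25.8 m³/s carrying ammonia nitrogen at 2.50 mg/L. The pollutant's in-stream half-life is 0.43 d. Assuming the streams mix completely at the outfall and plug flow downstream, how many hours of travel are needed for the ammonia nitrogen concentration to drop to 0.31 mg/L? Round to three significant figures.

After mixing, C = (110.0·0.08500 + 25.80·2.500) / 135.8 = 73.85/135.8 = 0.5438 mg/L.
Half-life 0.43 d → k = ln 2 / 0.43 = 1.612 d⁻¹.
0.5438·exp(−k·t) = 0.31 → t = ln(0.5438/0.31)/k = 30120 s = 8.368 h.

8.37 h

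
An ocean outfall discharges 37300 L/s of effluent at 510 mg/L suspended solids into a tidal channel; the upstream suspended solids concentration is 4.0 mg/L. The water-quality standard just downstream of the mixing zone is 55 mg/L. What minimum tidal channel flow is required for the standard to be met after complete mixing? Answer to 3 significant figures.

Set C_mix = 55: (Q·4.000 + 37300·510.0) / (Q + 37300) = 55
→ Q = 37300·(510.0 − 55)/(55 − 4.000) = 332800 L/s.

333000 L/s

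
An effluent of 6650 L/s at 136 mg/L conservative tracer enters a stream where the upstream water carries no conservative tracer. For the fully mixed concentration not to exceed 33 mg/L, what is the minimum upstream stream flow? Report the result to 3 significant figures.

Set C_mix = 33: (Q·0 + 6650·136.0) / (Q + 6650) = 33
→ Q = 6650·(136.0 − 33)/(33 − 0) = 20760 L/s.

20800 L/s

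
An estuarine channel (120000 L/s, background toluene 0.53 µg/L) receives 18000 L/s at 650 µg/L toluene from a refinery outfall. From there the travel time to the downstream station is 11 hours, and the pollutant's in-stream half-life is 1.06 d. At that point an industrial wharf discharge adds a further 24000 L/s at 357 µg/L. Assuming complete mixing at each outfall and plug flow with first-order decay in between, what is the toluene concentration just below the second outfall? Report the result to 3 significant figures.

Conservation of mass: C = (120000·0.5300 + 18000·650.0) / 138000 = 11760000/138000 = 85.24 µg/L; combined flow 138000 L/s.
Half-life 1.06 d → k = ln 2 / 1.06 = 0.6539 d⁻¹.
Decay over the reach: 85.24·exp(−kt) = 85.24·0.7410 = 63.17 µg/L.
Second outfall: C = (138000·63.17 + 24000·357.0)/162000 = 106.7 µg/L.

107 µg/L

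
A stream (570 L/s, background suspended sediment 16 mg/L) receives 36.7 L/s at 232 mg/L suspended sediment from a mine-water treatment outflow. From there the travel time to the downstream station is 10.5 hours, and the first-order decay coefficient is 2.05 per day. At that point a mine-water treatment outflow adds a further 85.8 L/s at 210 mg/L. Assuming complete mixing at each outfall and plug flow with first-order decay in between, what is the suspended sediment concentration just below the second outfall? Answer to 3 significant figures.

36.4 mg/L

Mixed concentration C = ΣQC/ΣQ = (570.0·16.00 + 36.70·232.0) / 606.7 = 17630/606.7 = 29.07 mg/L; combined flow 606.7 L/s.
After decay, C = 29.07 × e^(−kt) = 29.07 × 0.4078 = 11.85 mg/L.
Second outfall: C = (606.7·11.85 + 85.80·210.0)/692.5 = 36.40 mg/L.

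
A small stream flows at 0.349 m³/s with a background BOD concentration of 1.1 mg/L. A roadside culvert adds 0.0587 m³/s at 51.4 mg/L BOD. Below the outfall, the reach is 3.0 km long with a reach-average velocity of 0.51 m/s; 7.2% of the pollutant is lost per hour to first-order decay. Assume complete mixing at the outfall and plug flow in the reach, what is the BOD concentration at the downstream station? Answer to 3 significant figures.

7.38 mg/L

Mass balance: C = (0.3490·1.100 + 0.05870·51.40) / 0.4077 = 3.401/0.4077 = 8.342 mg/L.
Travel time t = 3.0·1000 / 0.51 = 5882 s = 1.634 h.
7.2%/h lost → k = −ln(1 − 0.072) = 0.07472 h⁻¹.
Decay over the reach: 8.342·exp(−kt) = 8.342·0.8851 = 7.383 mg/L.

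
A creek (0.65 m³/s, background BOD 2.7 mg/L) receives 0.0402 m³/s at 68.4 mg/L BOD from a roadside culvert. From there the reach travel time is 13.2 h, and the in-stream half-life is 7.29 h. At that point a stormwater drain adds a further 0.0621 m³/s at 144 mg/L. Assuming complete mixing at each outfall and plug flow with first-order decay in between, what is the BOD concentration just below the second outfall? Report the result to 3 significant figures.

13.6 mg/L

Conservation of mass: C = (0.6500·2.700 + 0.04020·68.40) / 0.6902 = 4.505/0.6902 = 6.527 mg/L; combined flow 0.6902 m³/s.
Half-life 7.29 h → k = ln 2 / 7.29 = 0.09508 h⁻¹ = 2.282 d⁻¹.
After decay, C = 6.527 × e^(−kt) = 6.527 × 0.2851 = 1.860 mg/L.
At the second outfall, C = (0.6902·1.860 + 0.06210·144.0) / (0.6902 + 0.06210) = 13.59 mg/L.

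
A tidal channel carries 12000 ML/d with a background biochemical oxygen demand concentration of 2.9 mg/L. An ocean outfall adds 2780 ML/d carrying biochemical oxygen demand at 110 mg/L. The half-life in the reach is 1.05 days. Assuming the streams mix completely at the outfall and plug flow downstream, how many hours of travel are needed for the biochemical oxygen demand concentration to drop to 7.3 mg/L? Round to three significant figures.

Flow-weighted average: C = (12000·2.900 + 2780·110.0) / 14780 = 340600/14780 = 23.04 mg/L.
Half-life 1.05 d → k = ln 2 / 1.05 = 0.6601 d⁻¹.
23.04·exp(−k·t) = 7.3 → t = ln(23.04/7.3)/k = 150500 s = 41.79 h.

41.8 h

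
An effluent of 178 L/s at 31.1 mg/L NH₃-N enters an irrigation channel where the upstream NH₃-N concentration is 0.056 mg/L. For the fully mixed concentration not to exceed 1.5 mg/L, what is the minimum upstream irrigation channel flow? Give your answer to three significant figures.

3650 L/s

Set C_mix = 1.5: (Q·0.05600 + 178.0·31.10) / (Q + 178.0) = 1.5
→ Q = 178.0·(31.10 − 1.5)/(1.5 − 0.05600) = 3649 L/s.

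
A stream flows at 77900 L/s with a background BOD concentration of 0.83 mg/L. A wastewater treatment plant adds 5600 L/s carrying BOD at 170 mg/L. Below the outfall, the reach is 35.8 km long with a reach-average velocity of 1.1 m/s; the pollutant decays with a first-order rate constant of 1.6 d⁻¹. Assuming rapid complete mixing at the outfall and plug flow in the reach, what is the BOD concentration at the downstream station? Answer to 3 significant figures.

6.66 mg/L

Conservation of mass: C = (77900·0.8300 + 5600·170.0) / 83500 = 1017000/83500 = 12.18 mg/L.
Travel time t = 35.8·1000 / 1.1 = 32550 s = 9.040 h.
Decay over the reach: 12.18·exp(−kt) = 12.18·0.5473 = 6.664 mg/L.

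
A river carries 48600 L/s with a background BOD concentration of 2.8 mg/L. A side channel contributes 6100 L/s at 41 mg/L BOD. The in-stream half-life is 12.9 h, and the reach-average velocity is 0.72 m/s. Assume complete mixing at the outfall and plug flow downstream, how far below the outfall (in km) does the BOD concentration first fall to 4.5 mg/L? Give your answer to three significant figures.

21.7 km

After mixing, C = (48600·2.800 + 6100·41.00) / 54700 = 386200/54700 = 7.060 mg/L.
Half-life 12.9 h → k = ln 2 / 12.9 = 0.05373 h⁻¹ = 1.290 d⁻¹.
Set 7.060·exp(−k·t) = 4.5 → t = ln(7.060/4.5)/k = 30170 s = 8.382 h.
Distance = v·t = 0.72·30170 = 21730 m = 21.73 km.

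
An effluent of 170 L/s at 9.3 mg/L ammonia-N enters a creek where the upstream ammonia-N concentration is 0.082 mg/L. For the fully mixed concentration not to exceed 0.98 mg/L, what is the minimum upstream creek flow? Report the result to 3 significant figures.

1580 L/s

Set C_mix = 0.98: (Q·0.08200 + 170.0·9.300) / (Q + 170.0) = 0.98
→ Q = 170.0·(9.300 − 0.98)/(0.98 − 0.08200) = 1575 L/s.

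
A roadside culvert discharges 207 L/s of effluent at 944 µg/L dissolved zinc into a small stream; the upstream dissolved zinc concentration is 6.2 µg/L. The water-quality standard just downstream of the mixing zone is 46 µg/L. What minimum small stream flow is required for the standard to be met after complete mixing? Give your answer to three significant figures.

Set C_mix = 46: (Q·6.200 + 207.0·944.0) / (Q + 207.0) = 46
→ Q = 207.0·(944.0 − 46)/(46 − 6.200) = 4671 L/s.

4670 L/s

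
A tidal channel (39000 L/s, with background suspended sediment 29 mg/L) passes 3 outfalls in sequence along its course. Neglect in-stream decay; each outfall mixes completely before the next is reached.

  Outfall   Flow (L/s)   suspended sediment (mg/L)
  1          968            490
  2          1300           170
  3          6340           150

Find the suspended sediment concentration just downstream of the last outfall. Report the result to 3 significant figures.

Below outfall 1: Q → 39970 L/s, C = (39000·29.00 + 968.0·490.0)/39970 = 40.17 mg/L.
Below outfall 2: Q → 41270 L/s, C = (39970·40.17 + 1300·170.0)/41270 = 44.26 mg/L.
Below outfall 3: Q → 47610 L/s, C = (41270·44.26 + 6340·150.0)/47610 = 58.34 mg/L.

58.3 mg/L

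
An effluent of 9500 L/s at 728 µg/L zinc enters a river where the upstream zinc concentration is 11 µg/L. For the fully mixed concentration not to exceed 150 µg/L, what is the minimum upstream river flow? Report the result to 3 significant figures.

Set C_mix = 150: (Q·11.00 + 9500·728.0) / (Q + 9500) = 150
→ Q = 9500·(728.0 − 150)/(150 − 11.00) = 39500 L/s.

39500 L/s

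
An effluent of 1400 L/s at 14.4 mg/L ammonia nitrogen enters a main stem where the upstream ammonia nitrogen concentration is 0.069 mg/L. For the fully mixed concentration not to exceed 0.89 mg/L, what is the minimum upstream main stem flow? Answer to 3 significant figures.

Set C_mix = 0.89: (Q·0.06900 + 1400·14.40) / (Q + 1400) = 0.89
→ Q = 1400·(14.40 − 0.89)/(0.89 − 0.06900) = 23040 L/s.

23000 L/s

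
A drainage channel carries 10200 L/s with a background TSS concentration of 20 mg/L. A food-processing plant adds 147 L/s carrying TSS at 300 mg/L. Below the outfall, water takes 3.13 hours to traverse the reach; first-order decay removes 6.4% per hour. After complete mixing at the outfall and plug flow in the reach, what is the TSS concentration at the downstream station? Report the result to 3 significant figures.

19.5 mg/L

Flow-weighted average: C = (10200·20.00 + 147.0·300.0) / 10350 = 248100/10350 = 23.98 mg/L.
6.4%/h lost → k = −ln(1 − 0.064) = 0.06614 h⁻¹.
First-order decay: C = 23.98·exp(−k·t) = 23.98·0.8130 = 19.49 mg/L.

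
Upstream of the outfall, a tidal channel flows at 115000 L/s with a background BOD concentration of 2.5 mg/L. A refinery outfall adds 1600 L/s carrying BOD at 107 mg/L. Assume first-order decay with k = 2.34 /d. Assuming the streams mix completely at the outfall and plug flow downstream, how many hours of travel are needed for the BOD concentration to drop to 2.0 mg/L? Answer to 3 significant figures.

After mixing, C = (115000·2.500 + 1600·107.0) / 116600 = 458700/116600 = 3.934 mg/L.
3.934·exp(−k·t) = 2.0 → t = ln(3.934/2.0)/k = 24980 s = 6.938 h.

6.94 h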